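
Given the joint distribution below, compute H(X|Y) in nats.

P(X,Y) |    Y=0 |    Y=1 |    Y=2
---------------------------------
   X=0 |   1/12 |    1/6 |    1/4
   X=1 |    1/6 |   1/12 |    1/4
0.6648 nats

Using the chain rule: H(X|Y) = H(X,Y) - H(Y)

First, compute H(X,Y) = 1.7046 nats

Marginal P(Y) = (1/4, 1/4, 1/2)
H(Y) = 1.0397 nats

H(X|Y) = H(X,Y) - H(Y) = 1.7046 - 1.0397 = 0.6648 nats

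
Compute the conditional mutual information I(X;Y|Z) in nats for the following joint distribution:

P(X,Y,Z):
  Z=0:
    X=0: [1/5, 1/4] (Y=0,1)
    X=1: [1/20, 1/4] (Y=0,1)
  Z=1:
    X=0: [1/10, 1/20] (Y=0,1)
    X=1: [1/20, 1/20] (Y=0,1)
0.0365 nats

Conditional mutual information: I(X;Y|Z) = H(X|Z) + H(Y|Z) - H(X,Y|Z)

H(Z) = 0.5623
H(X,Z) = 1.2353 → H(X|Z) = 0.6730
H(Y,Z) = 1.2080 → H(Y|Z) = 0.6456
H(X,Y,Z) = 1.8444 → H(X,Y|Z) = 1.2821

I(X;Y|Z) = 0.6730 + 0.6456 - 1.2821 = 0.0365 nats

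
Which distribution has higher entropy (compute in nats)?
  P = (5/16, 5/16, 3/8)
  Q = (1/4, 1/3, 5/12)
P

Computing entropies in nats:
H(P) = 1.0948
H(Q) = 1.0776

Distribution P has higher entropy.

Intuition: The distribution closer to uniform (more spread out) has higher entropy.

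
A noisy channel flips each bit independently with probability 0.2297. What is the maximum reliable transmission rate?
0.2225 bits

For a binary symmetric channel (BSC) with error probability p:
Capacity C = 1 - H(p) bits per symbol

where H(p) = -p log₂(p) - (1-p) log₂(1-p) is the binary entropy function.

H(0.2297) = 0.7775 bits
C = 1 - 0.7775 = 0.2225 bits per symbol

This means we can reliably transmit up to 0.2225 bits of information per channel use.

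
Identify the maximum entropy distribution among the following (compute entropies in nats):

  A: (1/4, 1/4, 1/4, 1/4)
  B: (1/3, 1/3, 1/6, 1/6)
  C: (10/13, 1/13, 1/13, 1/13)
A

For a discrete distribution over n outcomes, entropy is maximized by the uniform distribution.

Computing entropies:
H(A) = 1.3863 nats
H(B) = 1.3297 nats
H(C) = 0.7937 nats

The uniform distribution (where all probabilities equal 1/4) achieves the maximum entropy of log_e(4) = 1.3863 nats.

Distribution A has the highest entropy.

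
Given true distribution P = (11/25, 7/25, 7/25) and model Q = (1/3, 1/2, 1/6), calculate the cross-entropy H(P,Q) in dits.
0.5121 dits

Cross-entropy: H(P,Q) = -Σ p(x) log q(x)

Alternatively: H(P,Q) = H(P) + D_KL(P||Q)
H(P) = 0.4665 dits
D_KL(P||Q) = 0.0456 dits

H(P,Q) = 0.4665 + 0.0456 = 0.5121 dits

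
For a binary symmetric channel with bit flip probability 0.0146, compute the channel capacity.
0.8901 bits

For a binary symmetric channel (BSC) with error probability p:
Capacity C = 1 - H(p) bits per symbol

where H(p) = -p log₂(p) - (1-p) log₂(1-p) is the binary entropy function.

H(0.0146) = 0.1099 bits
C = 1 - 0.1099 = 0.8901 bits per symbol

This means we can reliably transmit up to 0.8901 bits of information per channel use.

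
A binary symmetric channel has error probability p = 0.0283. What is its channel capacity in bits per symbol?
0.8142 bits

For a binary symmetric channel (BSC) with error probability p:
Capacity C = 1 - H(p) bits per symbol

where H(p) = -p log₂(p) - (1-p) log₂(1-p) is the binary entropy function.

H(0.0283) = 0.1858 bits
C = 1 - 0.1858 = 0.8142 bits per symbol

This means we can reliably transmit up to 0.8142 bits of information per channel use.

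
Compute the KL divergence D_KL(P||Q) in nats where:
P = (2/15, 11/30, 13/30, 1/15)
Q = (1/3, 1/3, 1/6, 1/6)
0.2657 nats

KL divergence: D_KL(P||Q) = Σ p(x) log(p(x)/q(x))

Computing term by term:
  x=0: 2/15 × log_e[(2/15)/(1/3)] = 2/15 × -0.9163 = -0.1222
  x=1: 11/30 × log_e[(11/30)/(1/3)] = 11/30 × 0.0953 = 0.0349
  x=2: 13/30 × log_e[(13/30)/(1/6)] = 13/30 × 0.9555 = 0.4141
  x=3: 1/15 × log_e[(1/15)/(1/6)] = 1/15 × -0.9163 = -0.0611

D_KL(P||Q) = 0.2657 nats

Note: KL divergence is always non-negative and equals 0 iff P = Q.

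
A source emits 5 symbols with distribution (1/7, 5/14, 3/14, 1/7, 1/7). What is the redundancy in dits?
0.0337 dits

Redundancy measures how far a source is from maximum entropy:
R = H_max - H(X)

Maximum entropy for 5 symbols: H_max = log_10(5) = 0.6990 dits
Actual entropy: H(X) = 0.6652 dits
Redundancy: R = 0.6990 - 0.6652 = 0.0337 dits

This redundancy represents potential for compression: the source could be compressed by 0.0337 dits per symbol.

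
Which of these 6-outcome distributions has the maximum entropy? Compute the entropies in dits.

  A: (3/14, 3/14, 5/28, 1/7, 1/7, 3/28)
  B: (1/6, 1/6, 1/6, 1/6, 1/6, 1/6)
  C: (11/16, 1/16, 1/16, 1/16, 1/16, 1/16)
B

For a discrete distribution over n outcomes, entropy is maximized by the uniform distribution.

Computing entropies:
H(A) = 0.7657 dits
H(B) = 0.7782 dits
H(C) = 0.4882 dits

The uniform distribution (where all probabilities equal 1/6) achieves the maximum entropy of log_10(6) = 0.7782 dits.

Distribution B has the highest entropy.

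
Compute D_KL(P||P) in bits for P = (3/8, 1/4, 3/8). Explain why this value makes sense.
0.0000 bits

KL divergence satisfies the Gibbs inequality: D_KL(P||Q) ≥ 0 for all distributions P, Q.

D_KL(P||Q) = Σ p(x) log(p(x)/q(x))
Each term is p(x) × log_2(p(x)/p(x)) = p(x) × log_2(1) = 0, so the sum is 0.
D_KL(P||Q) = 0.0000 bits

When P = Q, the KL divergence is exactly 0, as there is no 'divergence' between identical distributions.

This non-negativity is a fundamental property: relative entropy cannot be negative because it measures how different Q is from P.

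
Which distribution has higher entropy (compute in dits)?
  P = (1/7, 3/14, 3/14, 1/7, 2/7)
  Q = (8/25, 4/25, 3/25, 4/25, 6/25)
P

Computing entropies in dits:
H(P) = 0.6836
H(Q) = 0.6723

Distribution P has higher entropy.

Intuition: The distribution closer to uniform (more spread out) has higher entropy.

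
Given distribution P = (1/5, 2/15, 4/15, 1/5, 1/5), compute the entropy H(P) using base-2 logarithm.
2.2892 bits

Shannon entropy is H(X) = -Σ p(x) log p(x).

For P = (1/5, 2/15, 4/15, 1/5, 1/5):
H = -1/5 × log_2(1/5) -2/15 × log_2(2/15) -4/15 × log_2(4/15) -1/5 × log_2(1/5) -1/5 × log_2(1/5)
H = 2.2892 bits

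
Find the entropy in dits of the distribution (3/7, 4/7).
0.2966 dits

Shannon entropy is H(X) = -Σ p(x) log p(x).

For P = (3/7, 4/7):
H = -3/7 × log_10(3/7) -4/7 × log_10(4/7)
H = 0.2966 dits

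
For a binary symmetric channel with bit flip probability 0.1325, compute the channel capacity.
0.4357 bits

For a binary symmetric channel (BSC) with error probability p:
Capacity C = 1 - H(p) bits per symbol

where H(p) = -p log₂(p) - (1-p) log₂(1-p) is the binary entropy function.

H(0.1325) = 0.5643 bits
C = 1 - 0.5643 = 0.4357 bits per symbol

This means we can reliably transmit up to 0.4357 bits of information per channel use.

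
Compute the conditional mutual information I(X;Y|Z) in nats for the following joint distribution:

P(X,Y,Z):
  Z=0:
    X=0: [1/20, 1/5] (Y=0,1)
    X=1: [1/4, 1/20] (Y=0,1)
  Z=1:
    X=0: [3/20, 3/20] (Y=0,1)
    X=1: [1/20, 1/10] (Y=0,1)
0.1244 nats

Conditional mutual information: I(X;Y|Z) = H(X|Z) + H(Y|Z) - H(X,Y|Z)

H(Z) = 0.6881
H(X,Z) = 1.3535 → H(X|Z) = 0.6654
H(Y,Z) = 1.3762 → H(Y|Z) = 0.6881
H(X,Y,Z) = 1.9172 → H(X,Y|Z) = 1.2291

I(X;Y|Z) = 0.6654 + 0.6881 - 1.2291 = 0.1244 nats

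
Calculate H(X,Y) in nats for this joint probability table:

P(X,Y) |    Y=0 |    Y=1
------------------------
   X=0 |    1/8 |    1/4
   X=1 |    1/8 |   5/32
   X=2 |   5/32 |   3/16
1.7604 nats

Joint entropy is H(X,Y) = -Σ_{x,y} p(x,y) log p(x,y).

Summing over all non-zero entries:
H(X,Y) = -[1/8·log_e(1/8) + 1/4·log_e(1/4) + 1/8·log_e(1/8) + 5/32·log_e(5/32) + 5/32·log_e(5/32) + 3/16·log_e(3/16)]
H(X,Y) = 1.7604 nats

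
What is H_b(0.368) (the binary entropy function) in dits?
0.2857 dits

The binary entropy function is:
H(p) = -p log(p) - (1-p) log(1-p)

H(0.368) = -0.368 × log_10(0.368) - 0.632 × log_10(0.632)
H(0.368) = 0.2857 dits

Note: Binary entropy is maximized at p=0.5 (H=1 bit) and minimized at p=0 or p=1 (H=0).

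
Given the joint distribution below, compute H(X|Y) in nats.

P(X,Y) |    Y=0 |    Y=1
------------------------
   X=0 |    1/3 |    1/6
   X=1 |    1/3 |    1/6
0.6931 nats

Using the chain rule: H(X|Y) = H(X,Y) - H(Y)

First, compute H(X,Y) = 1.3297 nats

Marginal P(Y) = (2/3, 1/3)
H(Y) = 0.6365 nats

H(X|Y) = H(X,Y) - H(Y) = 1.3297 - 0.6365 = 0.6931 nats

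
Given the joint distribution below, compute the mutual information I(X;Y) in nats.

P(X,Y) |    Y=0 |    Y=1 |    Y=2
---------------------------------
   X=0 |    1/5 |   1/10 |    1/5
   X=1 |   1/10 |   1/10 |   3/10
0.0271 nats

Mutual information: I(X;Y) = H(X) + H(Y) - H(X,Y)

Marginals:
P(X) = (1/2, 1/2), H(X) = 0.6931 nats
P(Y) = (3/10, 1/5, 1/2), H(Y) = 1.0297 nats

Joint entropy: H(X,Y) = 1.6957 nats

I(X;Y) = 0.6931 + 1.0297 - 1.6957 = 0.0271 nats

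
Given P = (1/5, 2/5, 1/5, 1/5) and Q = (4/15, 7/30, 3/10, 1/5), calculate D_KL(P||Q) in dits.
0.0334 dits

KL divergence: D_KL(P||Q) = Σ p(x) log(p(x)/q(x))

Computing term by term:
  x=0: 1/5 × log_10[(1/5)/(4/15)] = 1/5 × -0.1249 = -0.0250
  x=1: 2/5 × log_10[(2/5)/(7/30)] = 2/5 × 0.2341 = 0.0936
  x=2: 1/5 × log_10[(1/5)/(3/10)] = 1/5 × -0.1761 = -0.0352
  x=3: 1/5 × log_10[(1/5)/(1/5)] = 1/5 × 0.0000 = 0.0000

D_KL(P||Q) = 0.0334 dits

Note: KL divergence is always non-negative and equals 0 iff P = Q.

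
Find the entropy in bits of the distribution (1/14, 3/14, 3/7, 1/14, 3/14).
2.0202 bits

Shannon entropy is H(X) = -Σ p(x) log p(x).

For P = (1/14, 3/14, 3/7, 1/14, 3/14):
H = -1/14 × log_2(1/14) -3/14 × log_2(3/14) -3/7 × log_2(3/7) -1/14 × log_2(1/14) -3/14 × log_2(3/14)
H = 2.0202 bits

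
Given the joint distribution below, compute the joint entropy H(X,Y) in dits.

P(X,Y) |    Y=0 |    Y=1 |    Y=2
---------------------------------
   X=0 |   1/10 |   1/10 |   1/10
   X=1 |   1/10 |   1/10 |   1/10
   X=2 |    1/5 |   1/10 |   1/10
0.9398 dits

Joint entropy is H(X,Y) = -Σ_{x,y} p(x,y) log p(x,y).

Summing over all non-zero entries:
H(X,Y) = -[1/10·log_10(1/10) + 1/10·log_10(1/10) + 1/10·log_10(1/10) + 1/10·log_10(1/10) + 1/10·log_10(1/10) + 1/10·log_10(1/10) + 1/5·log_10(1/5) + 1/10·log_10(1/10) + 1/10·log_10(1/10)]
H(X,Y) = 0.9398 dits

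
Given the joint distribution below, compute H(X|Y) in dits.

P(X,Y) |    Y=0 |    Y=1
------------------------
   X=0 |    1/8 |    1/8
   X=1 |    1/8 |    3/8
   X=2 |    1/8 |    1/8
0.4369 dits

Using the chain rule: H(X|Y) = H(X,Y) - H(Y)

First, compute H(X,Y) = 0.7242 dits

Marginal P(Y) = (3/8, 5/8)
H(Y) = 0.2873 dits

H(X|Y) = H(X,Y) - H(Y) = 0.7242 - 0.2873 = 0.4369 dits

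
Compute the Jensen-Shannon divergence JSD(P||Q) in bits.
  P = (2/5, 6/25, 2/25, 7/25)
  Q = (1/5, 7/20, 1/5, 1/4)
0.0517 bits

Jensen-Shannon divergence is:
JSD(P||Q) = 0.5 × D_KL(P||M) + 0.5 × D_KL(Q||M)
where M = 0.5 × (P + Q) is the mixture distribution.

M = 0.5 × (2/5, 6/25, 2/25, 7/25) + 0.5 × (1/5, 7/20, 1/5, 1/4) = (3/10, 0.295, 0.14, 0.265)

D_KL(P||M) = 0.0522 bits
D_KL(Q||M) = 0.0512 bits

JSD(P||Q) = 0.5 × 0.0522 + 0.5 × 0.0512 = 0.0517 bits

Unlike KL divergence, JSD is symmetric and bounded: 0 ≤ JSD ≤ log(2).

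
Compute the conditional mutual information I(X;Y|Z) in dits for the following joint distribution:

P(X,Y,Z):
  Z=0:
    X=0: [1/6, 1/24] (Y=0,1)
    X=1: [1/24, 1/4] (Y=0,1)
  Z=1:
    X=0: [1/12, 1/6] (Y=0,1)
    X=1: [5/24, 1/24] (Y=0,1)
0.0797 dits

Conditional mutual information: I(X;Y|Z) = H(X|Z) + H(Y|Z) - H(X,Y|Z)

H(Z) = 0.3010
H(X,Z) = 0.5990 → H(X|Z) = 0.2980
H(Y,Z) = 0.5960 → H(Y|Z) = 0.2950
H(X,Y,Z) = 0.8143 → H(X,Y|Z) = 0.5133

I(X;Y|Z) = 0.2980 + 0.2950 - 0.5133 = 0.0797 dits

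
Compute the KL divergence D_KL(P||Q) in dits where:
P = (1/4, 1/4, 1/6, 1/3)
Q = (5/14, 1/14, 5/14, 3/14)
0.1061 dits

KL divergence: D_KL(P||Q) = Σ p(x) log(p(x)/q(x))

Computing term by term:
  x=0: 1/4 × log_10[(1/4)/(5/14)] = 1/4 × -0.1549 = -0.0387
  x=1: 1/4 × log_10[(1/4)/(1/14)] = 1/4 × 0.5441 = 0.1360
  x=2: 1/6 × log_10[(1/6)/(5/14)] = 1/6 × -0.3310 = -0.0552
  x=3: 1/3 × log_10[(1/3)/(3/14)] = 1/3 × 0.1919 = 0.0640

D_KL(P||Q) = 0.1061 dits

Note: KL divergence is always non-negative and equals 0 iff P = Q.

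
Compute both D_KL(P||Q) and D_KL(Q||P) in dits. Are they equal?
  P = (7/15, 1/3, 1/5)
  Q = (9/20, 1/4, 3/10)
D_KL(P||Q) = 0.0138, D_KL(Q||P) = 0.0145

KL divergence is not symmetric: D_KL(P||Q) ≠ D_KL(Q||P) in general.

D_KL(P||Q) = 0.0138 dits
D_KL(Q||P) = 0.0145 dits

No, they are not equal!

This asymmetry is why KL divergence is not a true distance metric.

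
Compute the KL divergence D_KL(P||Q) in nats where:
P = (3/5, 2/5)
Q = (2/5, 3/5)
0.0811 nats

KL divergence: D_KL(P||Q) = Σ p(x) log(p(x)/q(x))

Computing term by term:
  x=0: 3/5 × log_e[(3/5)/(2/5)] = 3/5 × 0.4055 = 0.2433
  x=1: 2/5 × log_e[(2/5)/(3/5)] = 2/5 × -0.4055 = -0.1622

D_KL(P||Q) = 0.0811 nats

Note: KL divergence is always non-negative and equals 0 iff P = Q.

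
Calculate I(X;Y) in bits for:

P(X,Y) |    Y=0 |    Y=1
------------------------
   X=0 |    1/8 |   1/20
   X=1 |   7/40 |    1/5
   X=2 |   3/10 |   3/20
0.0329 bits

Mutual information: I(X;Y) = H(X) + H(Y) - H(X,Y)

Marginals:
P(X) = (7/40, 3/8, 9/20), H(X) = 1.4891 bits
P(Y) = (3/5, 2/5), H(Y) = 0.9710 bits

Joint entropy: H(X,Y) = 2.4272 bits

I(X;Y) = 1.4891 + 0.9710 - 2.4272 = 0.0329 bits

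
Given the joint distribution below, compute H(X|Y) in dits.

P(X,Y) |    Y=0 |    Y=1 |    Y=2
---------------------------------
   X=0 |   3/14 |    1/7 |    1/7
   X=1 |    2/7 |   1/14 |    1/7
0.2935 dits

Using the chain rule: H(X|Y) = H(X,Y) - H(Y)

First, compute H(X,Y) = 0.7429 dits

Marginal P(Y) = (1/2, 3/14, 2/7)
H(Y) = 0.4493 dits

H(X|Y) = H(X,Y) - H(Y) = 0.7429 - 0.4493 = 0.2935 dits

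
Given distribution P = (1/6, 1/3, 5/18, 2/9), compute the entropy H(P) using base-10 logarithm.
0.5884 dits

Shannon entropy is H(X) = -Σ p(x) log p(x).

For P = (1/6, 1/3, 5/18, 2/9):
H = -1/6 × log_10(1/6) -1/3 × log_10(1/3) -5/18 × log_10(5/18) -2/9 × log_10(2/9)
H = 0.5884 dits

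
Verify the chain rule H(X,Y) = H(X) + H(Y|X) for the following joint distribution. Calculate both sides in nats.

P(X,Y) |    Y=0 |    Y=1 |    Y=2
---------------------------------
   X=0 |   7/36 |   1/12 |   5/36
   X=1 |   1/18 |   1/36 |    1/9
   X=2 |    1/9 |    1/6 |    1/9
H(X,Y) = 2.0908, H(X) = 1.0505, H(Y|X) = 1.0403 (all in nats)

Chain rule: H(X,Y) = H(X) + H(Y|X)

Left side — joint entropy directly:
H(X,Y) = -Σ p(x,y) log p(x,y) = 2.0908 nats

Right side — compute H(Y|X) from the conditional distributions:
P(X) = (5/12, 7/36, 7/18), so H(X) = 1.0505 nats
H(Y|X) = Σ_x P(X=x) · H(Y|X=x):
  P(Y|X=0) = (7/15, 1/5, 1/3), H(Y|X=0) = 1.0438, weight P(X=0) = 5/12
  P(Y|X=1) = (2/7, 1/7, 4/7), H(Y|X=1) = 0.9557, weight P(X=1) = 7/36
  P(Y|X=2) = (2/7, 3/7, 2/7), H(Y|X=2) = 1.0790, weight P(X=2) = 7/18
H(Y|X) = 1.0403 nats

H(X) + H(Y|X) = 1.0505 + 1.0403 = 2.0908 nats

Both sides equal 2.0908 nats. ✓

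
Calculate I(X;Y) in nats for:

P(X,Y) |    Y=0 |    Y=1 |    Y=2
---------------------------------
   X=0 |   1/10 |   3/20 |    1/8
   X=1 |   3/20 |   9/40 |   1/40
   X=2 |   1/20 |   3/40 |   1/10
0.0756 nats

Mutual information: I(X;Y) = H(X) + H(Y) - H(X,Y)

Marginals:
P(X) = (3/8, 2/5, 9/40), H(X) = 1.0699 nats
P(Y) = (3/10, 9/20, 1/4), H(Y) = 1.0671 nats

Joint entropy: H(X,Y) = 2.0615 nats

I(X;Y) = 1.0699 + 1.0671 - 2.0615 = 0.0756 nats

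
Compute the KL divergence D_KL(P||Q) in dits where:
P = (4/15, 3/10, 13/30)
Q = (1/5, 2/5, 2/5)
0.0109 dits

KL divergence: D_KL(P||Q) = Σ p(x) log(p(x)/q(x))

Computing term by term:
  x=0: 4/15 × log_10[(4/15)/(1/5)] = 4/15 × 0.1249 = 0.0333
  x=1: 3/10 × log_10[(3/10)/(2/5)] = 3/10 × -0.1249 = -0.0375
  x=2: 13/30 × log_10[(13/30)/(2/5)] = 13/30 × 0.0348 = 0.0151

D_KL(P||Q) = 0.0109 dits

Note: KL divergence is always non-negative and equals 0 iff P = Q.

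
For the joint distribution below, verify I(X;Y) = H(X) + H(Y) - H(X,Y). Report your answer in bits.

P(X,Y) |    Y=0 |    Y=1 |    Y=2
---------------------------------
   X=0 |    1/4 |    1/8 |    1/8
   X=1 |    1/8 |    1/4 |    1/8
I(X;Y) = 0.0613 bits

Mutual information has multiple equivalent forms:
- I(X;Y) = H(X) - H(X|Y)
- I(X;Y) = H(Y) - H(Y|X)
- I(X;Y) = H(X) + H(Y) - H(X,Y)

Computing all quantities:
H(X) = 1.0000, H(Y) = 1.5613, H(X,Y) = 2.5000
H(X|Y) = 0.9387, H(Y|X) = 1.5000

Verification:
H(X) - H(X|Y) = 1.0000 - 0.9387 = 0.0613
H(Y) - H(Y|X) = 1.5613 - 1.5000 = 0.0613
H(X) + H(Y) - H(X,Y) = 1.0000 + 1.5613 - 2.5000 = 0.0613

All forms give I(X;Y) = 0.0613 bits. ✓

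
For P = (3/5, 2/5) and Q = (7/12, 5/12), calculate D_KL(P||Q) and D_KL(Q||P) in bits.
D_KL(P||Q) = 0.0008, D_KL(Q||P) = 0.0008

KL divergence is not symmetric: D_KL(P||Q) ≠ D_KL(Q||P) in general.

D_KL(P||Q) = 0.0008 bits
D_KL(Q||P) = 0.0008 bits

In this case they happen to be equal (to 4 decimal places).

This asymmetry is why KL divergence is not a true distance metric.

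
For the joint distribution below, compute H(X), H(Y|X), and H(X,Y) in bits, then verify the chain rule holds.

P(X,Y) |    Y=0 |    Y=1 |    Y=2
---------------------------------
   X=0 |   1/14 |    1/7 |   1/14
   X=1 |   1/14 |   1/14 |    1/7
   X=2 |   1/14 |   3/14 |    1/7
H(X,Y) = 3.0391, H(X) = 1.5567, H(Y|X) = 1.4825 (all in bits)

Chain rule: H(X,Y) = H(X) + H(Y|X)

Left side — joint entropy directly:
H(X,Y) = -Σ p(x,y) log p(x,y) = 3.0391 bits

Right side — compute H(Y|X) from the conditional distributions:
P(X) = (2/7, 2/7, 3/7), so H(X) = 1.5567 bits
H(Y|X) = Σ_x P(X=x) · H(Y|X=x):
  P(Y|X=0) = (1/4, 1/2, 1/4), H(Y|X=0) = 1.5000, weight P(X=0) = 2/7
  P(Y|X=1) = (1/4, 1/4, 1/2), H(Y|X=1) = 1.5000, weight P(X=1) = 2/7
  P(Y|X=2) = (1/6, 1/2, 1/3), H(Y|X=2) = 1.4591, weight P(X=2) = 3/7
H(Y|X) = 1.4825 bits

H(X) + H(Y|X) = 1.5567 + 1.4825 = 3.0391 bits

Both sides equal 3.0391 bits. ✓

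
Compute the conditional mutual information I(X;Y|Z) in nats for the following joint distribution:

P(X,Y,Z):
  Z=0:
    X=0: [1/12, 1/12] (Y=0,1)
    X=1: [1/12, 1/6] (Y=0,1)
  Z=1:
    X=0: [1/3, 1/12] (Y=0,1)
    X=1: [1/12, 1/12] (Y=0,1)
0.0307 nats

Conditional mutual information: I(X;Y|Z) = H(X|Z) + H(Y|Z) - H(X,Y|Z)

H(Z) = 0.6792
H(X,Z) = 1.3086 → H(X|Z) = 0.6294
H(Y,Z) = 1.3086 → H(Y|Z) = 0.6294
H(X,Y,Z) = 1.9073 → H(X,Y|Z) = 1.2281

I(X;Y|Z) = 0.6294 + 0.6294 - 1.2281 = 0.0307 nats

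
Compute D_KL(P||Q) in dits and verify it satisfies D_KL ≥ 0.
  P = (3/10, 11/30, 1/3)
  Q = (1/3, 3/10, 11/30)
0.0044 dits

KL divergence satisfies the Gibbs inequality: D_KL(P||Q) ≥ 0 for all distributions P, Q.

D_KL(P||Q) = Σ p(x) log(p(x)/q(x))
Term by term:
  x=0: 3/10 × log_10[(3/10)/(1/3)] = -0.0137
  x=1: 11/30 × log_10[(11/30)/(3/10)] = 0.0320
  x=2: 1/3 × log_10[(1/3)/(11/30)] = -0.0138
D_KL(P||Q) = 0.0044 dits

D_KL(P||Q) = 0.0044 ≥ 0 ✓

This non-negativity is a fundamental property: relative entropy cannot be negative because it measures how different Q is from P.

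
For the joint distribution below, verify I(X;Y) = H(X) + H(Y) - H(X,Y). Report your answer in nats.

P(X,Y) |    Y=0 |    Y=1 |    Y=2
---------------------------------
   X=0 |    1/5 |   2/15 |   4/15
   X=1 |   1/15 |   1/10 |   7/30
I(X;Y) = 0.0182 nats

Mutual information has multiple equivalent forms:
- I(X;Y) = H(X) - H(X|Y)
- I(X;Y) = H(Y) - H(Y|X)
- I(X;Y) = H(X) + H(Y) - H(X,Y)

Computing all quantities:
H(X) = 0.6730, H(Y) = 1.0386, H(X,Y) = 1.6934
H(X|Y) = 0.6548, H(Y|X) = 1.0204

Verification:
H(X) - H(X|Y) = 0.6730 - 0.6548 = 0.0182
H(Y) - H(Y|X) = 1.0386 - 1.0204 = 0.0182
H(X) + H(Y) - H(X,Y) = 0.6730 + 1.0386 - 1.6934 = 0.0182

All forms give I(X;Y) = 0.0182 nats. ✓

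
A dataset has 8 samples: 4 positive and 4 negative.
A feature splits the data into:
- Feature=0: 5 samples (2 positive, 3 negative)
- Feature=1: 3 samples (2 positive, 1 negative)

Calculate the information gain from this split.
0.0488 bits

Information Gain = H(Y) - H(Y|Feature)

Before split:
P(positive) = 4/8 = 0.5000
H(Y) = 1.0000 bits

After split:
Feature=0: H = 0.9710 bits (weight = 5/8)
Feature=1: H = 0.9183 bits (weight = 3/8)
H(Y|Feature) = (5/8)×0.9710 + (3/8)×0.9183 = 0.9512 bits

Information Gain = 1.0000 - 0.9512 = 0.0488 bits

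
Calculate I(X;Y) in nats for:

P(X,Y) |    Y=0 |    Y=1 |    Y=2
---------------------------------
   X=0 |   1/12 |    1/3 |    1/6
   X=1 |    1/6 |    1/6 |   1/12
0.0427 nats

Mutual information: I(X;Y) = H(X) + H(Y) - H(X,Y)

Marginals:
P(X) = (7/12, 5/12), H(X) = 0.6792 nats
P(Y) = (1/4, 1/2, 1/4), H(Y) = 1.0397 nats

Joint entropy: H(X,Y) = 1.6762 nats

I(X;Y) = 0.6792 + 1.0397 - 1.6762 = 0.0427 nats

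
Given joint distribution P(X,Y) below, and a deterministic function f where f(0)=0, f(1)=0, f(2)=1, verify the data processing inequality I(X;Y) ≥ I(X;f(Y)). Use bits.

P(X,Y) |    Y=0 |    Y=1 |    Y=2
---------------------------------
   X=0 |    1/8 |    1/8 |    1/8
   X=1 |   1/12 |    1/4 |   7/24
I(X;Y) = 0.0406, I(X;f(Y)) = 0.0125, inequality holds: 0.0406 ≥ 0.0125

Data Processing Inequality: For any Markov chain X → Y → Z, we have I(X;Y) ≥ I(X;Z).

Here Z = f(Y) is a deterministic function of Y, forming X → Y → Z.

Original I(X;Y) = 0.0406 bits

After applying f:
P(X,Z) where Z=f(Y):
- P(X,Z=0) = P(X,Y=0) + P(X,Y=1)
- P(X,Z=1) = P(X,Y=2)

I(X;Z) = I(X;f(Y)) = 0.0125 bits

Verification: 0.0406 ≥ 0.0125 ✓

Information cannot be created by processing; the function f can only lose information about X.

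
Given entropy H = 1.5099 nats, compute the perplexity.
4.5263

Perplexity is e^H (or exp(H) for natural log).

H = 1.5099 nats
Perplexity = e^1.5099 = 4.5263

Interpretation: The model's uncertainty is equivalent to choosing uniformly among 4.5 options.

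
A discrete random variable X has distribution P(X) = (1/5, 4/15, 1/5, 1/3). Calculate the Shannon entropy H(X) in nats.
1.3624 nats

Shannon entropy is H(X) = -Σ p(x) log p(x).

For P = (1/5, 4/15, 1/5, 1/3):
H = -1/5 × log_e(1/5) -4/15 × log_e(4/15) -1/5 × log_e(1/5) -1/3 × log_e(1/3)
H = 1.3624 nats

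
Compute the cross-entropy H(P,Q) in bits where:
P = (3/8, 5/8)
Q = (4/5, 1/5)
1.5719 bits

Cross-entropy: H(P,Q) = -Σ p(x) log q(x)

Alternatively: H(P,Q) = H(P) + D_KL(P||Q)
H(P) = 0.9544 bits
D_KL(P||Q) = 0.6175 bits

H(P,Q) = 0.9544 + 0.6175 = 1.5719 bits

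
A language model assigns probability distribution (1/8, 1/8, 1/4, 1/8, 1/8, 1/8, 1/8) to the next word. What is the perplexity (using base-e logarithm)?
6.7272

Perplexity is e^H (or exp(H) for natural log).

First, H = -Σ p log p = 1.9062 nats
Perplexity = e^1.9062 = 6.7272

Interpretation: The model's uncertainty is equivalent to choosing uniformly among 6.7 options.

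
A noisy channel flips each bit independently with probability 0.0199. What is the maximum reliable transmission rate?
0.8591 bits

For a binary symmetric channel (BSC) with error probability p:
Capacity C = 1 - H(p) bits per symbol

where H(p) = -p log₂(p) - (1-p) log₂(1-p) is the binary entropy function.

H(0.0199) = 0.1409 bits
C = 1 - 0.1409 = 0.8591 bits per symbol

This means we can reliably transmit up to 0.8591 bits of information per channel use.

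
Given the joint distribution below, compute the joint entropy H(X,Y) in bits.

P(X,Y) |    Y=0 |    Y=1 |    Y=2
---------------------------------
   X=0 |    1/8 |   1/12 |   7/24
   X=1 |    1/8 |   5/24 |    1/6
2.4695 bits

Joint entropy is H(X,Y) = -Σ_{x,y} p(x,y) log p(x,y).

Summing over all non-zero entries:
H(X,Y) = -[1/8·log_2(1/8) + 1/12·log_2(1/12) + 7/24·log_2(7/24) + 1/8·log_2(1/8) + 5/24·log_2(5/24) + 1/6·log_2(1/6)]
H(X,Y) = 2.4695 bits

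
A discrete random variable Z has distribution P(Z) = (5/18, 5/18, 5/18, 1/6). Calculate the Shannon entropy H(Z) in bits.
1.9708 bits

Shannon entropy is H(X) = -Σ p(x) log p(x).

For P = (5/18, 5/18, 5/18, 1/6):
H = -5/18 × log_2(5/18) -5/18 × log_2(5/18) -5/18 × log_2(5/18) -1/6 × log_2(1/6)
H = 1.9708 bits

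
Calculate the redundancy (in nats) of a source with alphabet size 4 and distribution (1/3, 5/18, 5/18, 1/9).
0.0643 nats

Redundancy measures how far a source is from maximum entropy:
R = H_max - H(X)

Maximum entropy for 4 symbols: H_max = log_e(4) = 1.3863 nats
Actual entropy: H(X) = 1.3220 nats
Redundancy: R = 1.3863 - 1.3220 = 0.0643 nats

This redundancy represents potential for compression: the source could be compressed by 0.0643 nats per symbol.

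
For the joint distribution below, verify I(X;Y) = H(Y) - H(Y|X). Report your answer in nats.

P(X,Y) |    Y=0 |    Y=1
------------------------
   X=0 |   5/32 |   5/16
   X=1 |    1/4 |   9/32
I(X;Y) = 0.0098 nats

Mutual information has multiple equivalent forms:
- I(X;Y) = H(X) - H(X|Y)
- I(X;Y) = H(Y) - H(Y|X)
- I(X;Y) = H(X) + H(Y) - H(X,Y)

Computing all quantities:
H(X) = 0.6912, H(Y) = 0.6755, H(X,Y) = 1.3569
H(X|Y) = 0.6814, H(Y|X) = 0.6657

Verification:
H(X) - H(X|Y) = 0.6912 - 0.6814 = 0.0098
H(Y) - H(Y|X) = 0.6755 - 0.6657 = 0.0098
H(X) + H(Y) - H(X,Y) = 0.6912 + 0.6755 - 1.3569 = 0.0098

All forms give I(X;Y) = 0.0098 nats. ✓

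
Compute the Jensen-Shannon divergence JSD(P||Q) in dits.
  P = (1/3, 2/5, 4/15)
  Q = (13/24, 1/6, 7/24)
0.0163 dits

Jensen-Shannon divergence is:
JSD(P||Q) = 0.5 × D_KL(P||M) + 0.5 × D_KL(Q||M)
where M = 0.5 × (P + Q) is the mixture distribution.

M = 0.5 × (1/3, 2/5, 4/15) + 0.5 × (13/24, 1/6, 7/24) = (7/16, 0.283333, 0.279167)

D_KL(P||M) = 0.0152 dits
D_KL(Q||M) = 0.0174 dits

JSD(P||Q) = 0.5 × 0.0152 + 0.5 × 0.0174 = 0.0163 dits

Unlike KL divergence, JSD is symmetric and bounded: 0 ≤ JSD ≤ log(2).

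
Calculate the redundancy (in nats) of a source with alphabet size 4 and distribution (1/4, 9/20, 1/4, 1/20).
0.1840 nats

Redundancy measures how far a source is from maximum entropy:
R = H_max - H(X)

Maximum entropy for 4 symbols: H_max = log_e(4) = 1.3863 nats
Actual entropy: H(X) = 1.2023 nats
Redundancy: R = 1.3863 - 1.2023 = 0.1840 nats

This redundancy represents potential for compression: the source could be compressed by 0.1840 nats per symbol.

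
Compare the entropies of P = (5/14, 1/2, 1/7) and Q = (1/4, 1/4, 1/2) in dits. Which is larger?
Q

Computing entropies in dits:
H(P) = 0.4309
H(Q) = 0.4515

Distribution Q has higher entropy.

Intuition: The distribution closer to uniform (more spread out) has higher entropy.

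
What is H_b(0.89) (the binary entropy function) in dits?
0.1505 dits

The binary entropy function is:
H(p) = -p log(p) - (1-p) log(1-p)

H(0.89) = -0.89 × log_10(0.89) - 0.11 × log_10(0.11)
H(0.89) = 0.1505 dits

Note: Binary entropy is maximized at p=0.5 (H=1 bit) and minimized at p=0 or p=1 (H=0).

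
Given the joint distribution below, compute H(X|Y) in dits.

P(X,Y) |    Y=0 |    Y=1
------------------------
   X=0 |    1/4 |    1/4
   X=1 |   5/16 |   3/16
0.2976 dits

Using the chain rule: H(X|Y) = H(X,Y) - H(Y)

First, compute H(X,Y) = 0.5952 dits

Marginal P(Y) = (9/16, 7/16)
H(Y) = 0.2976 dits

H(X|Y) = H(X,Y) - H(Y) = 0.5952 - 0.2976 = 0.2976 dits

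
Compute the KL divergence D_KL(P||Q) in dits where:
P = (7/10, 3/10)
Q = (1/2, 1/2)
0.0357 dits

KL divergence: D_KL(P||Q) = Σ p(x) log(p(x)/q(x))

Computing term by term:
  x=0: 7/10 × log_10[(7/10)/(1/2)] = 7/10 × 0.1461 = 0.1023
  x=1: 3/10 × log_10[(3/10)/(1/2)] = 3/10 × -0.2218 = -0.0666

D_KL(P||Q) = 0.0357 dits

Note: KL divergence is always non-negative and equals 0 iff P = Q.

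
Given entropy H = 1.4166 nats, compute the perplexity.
4.1231

Perplexity is e^H (or exp(H) for natural log).

H = 1.4166 nats
Perplexity = e^1.4166 = 4.1231

Interpretation: The model's uncertainty is equivalent to choosing uniformly among 4.1 options.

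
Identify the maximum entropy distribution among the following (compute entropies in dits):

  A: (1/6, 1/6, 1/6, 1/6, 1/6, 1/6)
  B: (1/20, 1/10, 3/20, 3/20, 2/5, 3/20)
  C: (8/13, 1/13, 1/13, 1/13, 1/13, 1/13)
A

For a discrete distribution over n outcomes, entropy is maximized by the uniform distribution.

Computing entropies:
H(A) = 0.7782 dits
H(B) = 0.6950 dits
H(C) = 0.5582 dits

The uniform distribution (where all probabilities equal 1/6) achieves the maximum entropy of log_10(6) = 0.7782 dits.

Distribution A has the highest entropy.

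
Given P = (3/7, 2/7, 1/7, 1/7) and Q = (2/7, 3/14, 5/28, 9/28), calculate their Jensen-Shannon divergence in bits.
0.0409 bits

Jensen-Shannon divergence is:
JSD(P||Q) = 0.5 × D_KL(P||M) + 0.5 × D_KL(Q||M)
where M = 0.5 × (P + Q) is the mixture distribution.

M = 0.5 × (3/7, 2/7, 1/7, 1/7) + 0.5 × (2/7, 3/14, 5/28, 9/28) = (5/14, 1/4, 0.160714, 0.232143)

D_KL(P||M) = 0.0434 bits
D_KL(Q||M) = 0.0384 bits

JSD(P||Q) = 0.5 × 0.0434 + 0.5 × 0.0384 = 0.0409 bits

Unlike KL divergence, JSD is symmetric and bounded: 0 ≤ JSD ≤ log(2).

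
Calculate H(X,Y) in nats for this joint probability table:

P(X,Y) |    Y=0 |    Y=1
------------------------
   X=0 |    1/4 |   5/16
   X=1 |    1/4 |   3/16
1.3705 nats

Joint entropy is H(X,Y) = -Σ_{x,y} p(x,y) log p(x,y).

Summing over all non-zero entries:
H(X,Y) = -[1/4·log_e(1/4) + 5/16·log_e(5/16) + 1/4·log_e(1/4) + 3/16·log_e(3/16)]
H(X,Y) = 1.3705 nats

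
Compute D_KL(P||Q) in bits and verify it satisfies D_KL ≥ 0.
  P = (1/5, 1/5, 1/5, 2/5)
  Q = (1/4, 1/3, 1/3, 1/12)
0.5460 bits

KL divergence satisfies the Gibbs inequality: D_KL(P||Q) ≥ 0 for all distributions P, Q.

D_KL(P||Q) = Σ p(x) log(p(x)/q(x))
Term by term:
  x=0: 1/5 × log_2[(1/5)/(1/4)] = -0.0644
  x=1: 1/5 × log_2[(1/5)/(1/3)] = -0.1474
  x=2: 1/5 × log_2[(1/5)/(1/3)] = -0.1474
  x=3: 2/5 × log_2[(2/5)/(1/12)] = 0.9052
D_KL(P||Q) = 0.5460 bits

D_KL(P||Q) = 0.5460 ≥ 0 ✓

This non-negativity is a fundamental property: relative entropy cannot be negative because it measures how different Q is from P.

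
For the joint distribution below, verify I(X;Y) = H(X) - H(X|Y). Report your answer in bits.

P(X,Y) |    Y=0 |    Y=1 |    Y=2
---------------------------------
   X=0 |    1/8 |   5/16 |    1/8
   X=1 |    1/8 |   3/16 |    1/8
I(X;Y) = 0.0115 bits

Mutual information has multiple equivalent forms:
- I(X;Y) = H(X) - H(X|Y)
- I(X;Y) = H(Y) - H(Y|X)
- I(X;Y) = H(X) + H(Y) - H(X,Y)

Computing all quantities:
H(X) = 0.9887, H(Y) = 1.5000, H(X,Y) = 2.4772
H(X|Y) = 0.9772, H(Y|X) = 1.4885

Verification:
H(X) - H(X|Y) = 0.9887 - 0.9772 = 0.0115
H(Y) - H(Y|X) = 1.5000 - 1.4885 = 0.0115
H(X) + H(Y) - H(X,Y) = 0.9887 + 1.5000 - 2.4772 = 0.0115

All forms give I(X;Y) = 0.0115 bits. ✓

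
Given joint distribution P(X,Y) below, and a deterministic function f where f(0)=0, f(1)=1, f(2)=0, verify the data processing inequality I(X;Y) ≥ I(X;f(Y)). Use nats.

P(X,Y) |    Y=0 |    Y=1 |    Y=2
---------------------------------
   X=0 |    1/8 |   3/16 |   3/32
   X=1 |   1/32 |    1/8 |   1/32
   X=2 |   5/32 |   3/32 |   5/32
I(X;Y) = 0.0577, I(X;f(Y)) = 0.0563, inequality holds: 0.0577 ≥ 0.0563

Data Processing Inequality: For any Markov chain X → Y → Z, we have I(X;Y) ≥ I(X;Z).

Here Z = f(Y) is a deterministic function of Y, forming X → Y → Z.

Original I(X;Y) = 0.0577 nats

After applying f:
P(X,Z) where Z=f(Y):
- P(X,Z=0) = P(X,Y=0) + P(X,Y=2)
- P(X,Z=1) = P(X,Y=1)

I(X;Z) = I(X;f(Y)) = 0.0563 nats

Verification: 0.0577 ≥ 0.0563 ✓

Information cannot be created by processing; the function f can only lose information about X.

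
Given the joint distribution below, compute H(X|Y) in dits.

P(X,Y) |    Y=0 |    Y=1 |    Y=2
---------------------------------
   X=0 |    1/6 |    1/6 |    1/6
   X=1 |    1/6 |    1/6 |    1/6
0.3010 dits

Using the chain rule: H(X|Y) = H(X,Y) - H(Y)

First, compute H(X,Y) = 0.7782 dits

Marginal P(Y) = (1/3, 1/3, 1/3)
H(Y) = 0.4771 dits

H(X|Y) = H(X,Y) - H(Y) = 0.7782 - 0.4771 = 0.3010 dits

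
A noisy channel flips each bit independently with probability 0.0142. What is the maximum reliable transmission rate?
0.8925 bits

For a binary symmetric channel (BSC) with error probability p:
Capacity C = 1 - H(p) bits per symbol

where H(p) = -p log₂(p) - (1-p) log₂(1-p) is the binary entropy function.

H(0.0142) = 0.1075 bits
C = 1 - 0.1075 = 0.8925 bits per symbol

This means we can reliably transmit up to 0.8925 bits of information per channel use.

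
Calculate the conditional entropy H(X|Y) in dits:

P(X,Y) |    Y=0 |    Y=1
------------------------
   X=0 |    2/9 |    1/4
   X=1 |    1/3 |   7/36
0.2947 dits

Using the chain rule: H(X|Y) = H(X,Y) - H(Y)

First, compute H(X,Y) = 0.5930 dits

Marginal P(Y) = (5/9, 4/9)
H(Y) = 0.2983 dits

H(X|Y) = H(X,Y) - H(Y) = 0.5930 - 0.2983 = 0.2947 dits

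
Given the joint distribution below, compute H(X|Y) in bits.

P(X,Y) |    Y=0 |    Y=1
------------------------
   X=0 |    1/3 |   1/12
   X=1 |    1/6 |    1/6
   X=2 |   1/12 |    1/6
1.4384 bits

Using the chain rule: H(X|Y) = H(X,Y) - H(Y)

First, compute H(X,Y) = 2.4183 bits

Marginal P(Y) = (7/12, 5/12)
H(Y) = 0.9799 bits

H(X|Y) = H(X,Y) - H(Y) = 2.4183 - 0.9799 = 1.4384 bits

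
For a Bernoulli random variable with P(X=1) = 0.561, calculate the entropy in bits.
0.9892 bits

The binary entropy function is:
H(p) = -p log(p) - (1-p) log(1-p)

H(0.561) = -0.561 × log_2(0.561) - 0.439 × log_2(0.439)
H(0.561) = 0.9892 bits

Note: Binary entropy is maximized at p=0.5 (H=1 bit) and minimized at p=0 or p=1 (H=0).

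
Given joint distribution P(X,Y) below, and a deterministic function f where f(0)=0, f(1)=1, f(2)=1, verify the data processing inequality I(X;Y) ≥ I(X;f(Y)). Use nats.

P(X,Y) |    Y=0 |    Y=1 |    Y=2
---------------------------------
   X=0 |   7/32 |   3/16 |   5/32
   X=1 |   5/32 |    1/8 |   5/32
I(X;Y) = 0.0037, I(X;f(Y)) = 0.0005, inequality holds: 0.0037 ≥ 0.0005

Data Processing Inequality: For any Markov chain X → Y → Z, we have I(X;Y) ≥ I(X;Z).

Here Z = f(Y) is a deterministic function of Y, forming X → Y → Z.

Original I(X;Y) = 0.0037 nats

After applying f:
P(X,Z) where Z=f(Y):
- P(X,Z=0) = P(X,Y=0)
- P(X,Z=1) = P(X,Y=1) + P(X,Y=2)

I(X;Z) = I(X;f(Y)) = 0.0005 nats

Verification: 0.0037 ≥ 0.0005 ✓

Information cannot be created by processing; the function f can only lose information about X.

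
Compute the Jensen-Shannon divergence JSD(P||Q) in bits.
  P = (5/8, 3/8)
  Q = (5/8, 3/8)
0.0000 bits

Jensen-Shannon divergence is:
JSD(P||Q) = 0.5 × D_KL(P||M) + 0.5 × D_KL(Q||M)
where M = 0.5 × (P + Q) is the mixture distribution.

M = 0.5 × (5/8, 3/8) + 0.5 × (5/8, 3/8) = (5/8, 3/8)

D_KL(P||M) = 0.0000 bits
D_KL(Q||M) = 0.0000 bits

JSD(P||Q) = 0.5 × 0.0000 + 0.5 × 0.0000 = 0.0000 bits

Unlike KL divergence, JSD is symmetric and bounded: 0 ≤ JSD ≤ log(2).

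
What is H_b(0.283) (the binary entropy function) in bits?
0.8595 bits

The binary entropy function is:
H(p) = -p log(p) - (1-p) log(1-p)

H(0.283) = -0.283 × log_2(0.283) - 0.717 × log_2(0.717)
H(0.283) = 0.8595 bits

Note: Binary entropy is maximized at p=0.5 (H=1 bit) and minimized at p=0 or p=1 (H=0).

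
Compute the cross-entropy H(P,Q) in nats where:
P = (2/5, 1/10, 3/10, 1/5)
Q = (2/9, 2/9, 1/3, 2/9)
1.3824 nats

Cross-entropy: H(P,Q) = -Σ p(x) log q(x)

Alternatively: H(P,Q) = H(P) + D_KL(P||Q)
H(P) = 1.2799 nats
D_KL(P||Q) = 0.1026 nats

H(P,Q) = 1.2799 + 0.1026 = 1.3824 nats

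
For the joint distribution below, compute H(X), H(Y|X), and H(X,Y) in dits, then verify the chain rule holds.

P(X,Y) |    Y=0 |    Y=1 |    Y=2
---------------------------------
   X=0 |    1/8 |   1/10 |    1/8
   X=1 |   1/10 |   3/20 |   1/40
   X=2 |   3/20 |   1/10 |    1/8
H(X,Y) = 0.9259, H(X) = 0.4735, H(Y|X) = 0.4524 (all in dits)

Chain rule: H(X,Y) = H(X) + H(Y|X)

Left side — joint entropy directly:
H(X,Y) = -Σ p(x,y) log p(x,y) = 0.9259 dits

Right side — compute H(Y|X) from the conditional distributions:
P(X) = (7/20, 11/40, 3/8), so H(X) = 0.4735 dits
H(Y|X) = Σ_x P(X=x) · H(Y|X=x):
  P(Y|X=0) = (5/14, 2/7, 5/14), H(Y|X=0) = 0.4748, weight P(X=0) = 7/20
  P(Y|X=1) = (4/11, 6/11, 1/11), H(Y|X=1) = 0.3980, weight P(X=1) = 11/40
  P(Y|X=2) = (2/5, 4/15, 1/3), H(Y|X=2) = 0.4713, weight P(X=2) = 3/8
H(Y|X) = 0.4524 dits

H(X) + H(Y|X) = 0.4735 + 0.4524 = 0.9259 dits

Both sides equal 0.9259 dits. ✓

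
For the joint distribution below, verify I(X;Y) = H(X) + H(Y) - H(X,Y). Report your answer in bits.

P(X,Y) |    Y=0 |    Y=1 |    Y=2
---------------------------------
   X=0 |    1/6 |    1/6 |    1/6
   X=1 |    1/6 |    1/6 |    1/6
I(X;Y) = 0.0000 bits

Mutual information has multiple equivalent forms:
- I(X;Y) = H(X) - H(X|Y)
- I(X;Y) = H(Y) - H(Y|X)
- I(X;Y) = H(X) + H(Y) - H(X,Y)

Computing all quantities:
H(X) = 1.0000, H(Y) = 1.5850, H(X,Y) = 2.5850
H(X|Y) = 1.0000, H(Y|X) = 1.5850

Verification:
H(X) - H(X|Y) = 1.0000 - 1.0000 = 0.0000
H(Y) - H(Y|X) = 1.5850 - 1.5850 = 0.0000
H(X) + H(Y) - H(X,Y) = 1.0000 + 1.5850 - 2.5850 = 0.0000

All forms give I(X;Y) = 0.0000 bits. ✓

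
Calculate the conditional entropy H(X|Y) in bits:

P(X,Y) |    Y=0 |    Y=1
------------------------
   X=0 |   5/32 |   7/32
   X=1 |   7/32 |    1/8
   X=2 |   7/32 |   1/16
1.5079 bits

Using the chain rule: H(X|Y) = H(X,Y) - H(Y)

First, compute H(X,Y) = 2.4824 bits

Marginal P(Y) = (19/32, 13/32)
H(Y) = 0.9745 bits

H(X|Y) = H(X,Y) - H(Y) = 2.4824 - 0.9745 = 1.5079 bits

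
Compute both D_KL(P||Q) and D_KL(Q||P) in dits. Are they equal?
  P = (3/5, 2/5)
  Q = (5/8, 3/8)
D_KL(P||Q) = 0.0006, D_KL(Q||P) = 0.0006

KL divergence is not symmetric: D_KL(P||Q) ≠ D_KL(Q||P) in general.

D_KL(P||Q) = 0.0006 dits
D_KL(Q||P) = 0.0006 dits

In this case they happen to be equal (to 4 decimal places).

This asymmetry is why KL divergence is not a true distance metric.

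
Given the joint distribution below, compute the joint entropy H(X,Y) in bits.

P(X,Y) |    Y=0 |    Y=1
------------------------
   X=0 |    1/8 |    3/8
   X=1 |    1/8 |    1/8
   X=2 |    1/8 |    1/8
2.4056 bits

Joint entropy is H(X,Y) = -Σ_{x,y} p(x,y) log p(x,y).

Summing over all non-zero entries:
H(X,Y) = -[1/8·log_2(1/8) + 3/8·log_2(3/8) + 1/8·log_2(1/8) + 1/8·log_2(1/8) + 1/8·log_2(1/8) + 1/8·log_2(1/8)]
H(X,Y) = 2.4056 bits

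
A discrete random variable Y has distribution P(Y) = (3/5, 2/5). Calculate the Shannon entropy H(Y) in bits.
0.9710 bits

Shannon entropy is H(X) = -Σ p(x) log p(x).

For P = (3/5, 2/5):
H = -3/5 × log_2(3/5) -2/5 × log_2(2/5)
H = 0.9710 bits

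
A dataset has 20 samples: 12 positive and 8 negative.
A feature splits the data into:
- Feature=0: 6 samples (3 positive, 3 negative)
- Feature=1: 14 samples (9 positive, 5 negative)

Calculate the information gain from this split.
0.0128 bits

Information Gain = H(Y) - H(Y|Feature)

Before split:
P(positive) = 12/20 = 0.6000
H(Y) = 0.9710 bits

After split:
Feature=0: H = 1.0000 bits (weight = 6/20)
Feature=1: H = 0.9403 bits (weight = 14/20)
H(Y|Feature) = (6/20)×1.0000 + (14/20)×0.9403 = 0.9582 bits

Information Gain = 0.9710 - 0.9582 = 0.0128 bits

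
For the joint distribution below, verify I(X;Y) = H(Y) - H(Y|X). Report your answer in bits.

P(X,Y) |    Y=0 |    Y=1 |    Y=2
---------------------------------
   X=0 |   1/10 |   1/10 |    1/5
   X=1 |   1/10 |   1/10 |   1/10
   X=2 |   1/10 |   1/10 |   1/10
I(X;Y) = 0.0200 bits

Mutual information has multiple equivalent forms:
- I(X;Y) = H(X) - H(X|Y)
- I(X;Y) = H(Y) - H(Y|X)
- I(X;Y) = H(X) + H(Y) - H(X,Y)

Computing all quantities:
H(X) = 1.5710, H(Y) = 1.5710, H(X,Y) = 3.1219
H(X|Y) = 1.5510, H(Y|X) = 1.5510

Verification:
H(X) - H(X|Y) = 1.5710 - 1.5510 = 0.0200
H(Y) - H(Y|X) = 1.5710 - 1.5510 = 0.0200
H(X) + H(Y) - H(X,Y) = 1.5710 + 1.5710 - 3.1219 = 0.0200

All forms give I(X;Y) = 0.0200 bits. ✓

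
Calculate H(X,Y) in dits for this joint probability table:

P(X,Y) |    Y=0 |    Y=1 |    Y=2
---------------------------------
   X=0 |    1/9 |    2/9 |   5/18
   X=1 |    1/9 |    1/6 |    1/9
0.7475 dits

Joint entropy is H(X,Y) = -Σ_{x,y} p(x,y) log p(x,y).

Summing over all non-zero entries:
H(X,Y) = -[1/9·log_10(1/9) + 2/9·log_10(2/9) + 5/18·log_10(5/18) + 1/9·log_10(1/9) + 1/6·log_10(1/6) + 1/9·log_10(1/9)]
H(X,Y) = 0.7475 dits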